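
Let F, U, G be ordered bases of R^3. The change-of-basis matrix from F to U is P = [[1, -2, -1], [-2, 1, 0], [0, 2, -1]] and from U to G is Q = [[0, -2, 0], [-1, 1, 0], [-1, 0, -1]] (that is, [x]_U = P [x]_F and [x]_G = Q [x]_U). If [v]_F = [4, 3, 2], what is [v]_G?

[10, -1, 0]

Apply P to get U-coordinates [-4, -5, 4], then Q to get G-coordinates.
The result is [v]_G = [10, -1, 0].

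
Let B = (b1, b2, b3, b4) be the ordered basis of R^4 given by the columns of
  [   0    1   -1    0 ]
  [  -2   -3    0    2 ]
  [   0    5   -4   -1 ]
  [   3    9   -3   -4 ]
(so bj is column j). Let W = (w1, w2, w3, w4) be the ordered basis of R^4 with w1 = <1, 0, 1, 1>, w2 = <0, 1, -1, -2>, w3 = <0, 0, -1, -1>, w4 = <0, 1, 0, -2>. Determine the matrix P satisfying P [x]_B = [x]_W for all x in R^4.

Column j of P is [bj]_W, since P maps B-coordinates to W-coordinates.
Expressing b1 in W: b1 = 0·w1 - w2 + w3 - w4, so column 1 of P is <0, -1, 1, -1>.
Doing the same for each bj gives P = [[0, 1, -1, 0], [-1, -2, 1, 1], [1, -2, 2, 0], [-1, -1, -1, 1]].

[[0, 1, -1, 0], [-1, -2, 1, 1], [1, -2, 2, 0], [-1, -1, -1, 1]]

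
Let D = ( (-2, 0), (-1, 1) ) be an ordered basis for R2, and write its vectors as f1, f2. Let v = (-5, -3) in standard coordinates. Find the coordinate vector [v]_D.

(4, -3)

We seek scalars with c_1 f1 + c_2 f2 = v; equivalently solve M c = v where the columns of M are f1, f2.
System: -2c_1 - c_2 = -5, 0c_1 + c_2 = -3; solving gives c_1 = 4, c_2 = -3.
Check: 4f1 - 3f2 = (-5, -3).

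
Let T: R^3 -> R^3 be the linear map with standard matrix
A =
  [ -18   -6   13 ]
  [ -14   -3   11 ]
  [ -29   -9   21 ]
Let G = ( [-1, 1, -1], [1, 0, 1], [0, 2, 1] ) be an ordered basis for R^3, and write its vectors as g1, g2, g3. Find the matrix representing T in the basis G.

[[0, 3, 1], [-1, -2, 2], [0, -3, 2]]

With P the matrix whose columns are g1, ..., g3, [T]_G = P^(-1) A P.
Column by column: T(g1) = A g1 = [-1, 0, -1]; its G-coordinates [0, -1, 0] give column 1.
Continuing for each basis vector yields [T]_G = [[0, 3, 1], [-1, -2, 2], [0, -3, 2]].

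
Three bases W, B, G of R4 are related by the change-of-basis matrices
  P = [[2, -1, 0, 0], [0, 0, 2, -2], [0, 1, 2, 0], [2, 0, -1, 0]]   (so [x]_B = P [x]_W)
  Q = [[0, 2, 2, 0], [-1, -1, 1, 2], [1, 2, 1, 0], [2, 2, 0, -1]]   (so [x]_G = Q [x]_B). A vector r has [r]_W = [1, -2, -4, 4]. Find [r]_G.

Composing the changes, [r]_G = Q P [r]_W.
Q P = [[0, 2, 8, -4], [2, 2, -2, 2], [2, 0, 6, -4], [2, -2, 5, -4]]; applying this to [1, -2, -4, 4] gives [-52, 14, -38, -30].

[-52, 14, -38, -30]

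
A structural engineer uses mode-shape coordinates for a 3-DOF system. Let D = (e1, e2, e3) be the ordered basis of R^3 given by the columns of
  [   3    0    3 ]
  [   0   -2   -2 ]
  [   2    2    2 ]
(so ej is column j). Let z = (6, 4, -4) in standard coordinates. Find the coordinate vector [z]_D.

[z]_D is the unique c with M c = z, where M has columns e1, ..., e3.
Row-reducing the augmented matrix [M | z] gives c = (0, -4, 2).
Check: 0·e1 - 4e2 + 2e3 = (6, 4, -4).

(0, -4, 2)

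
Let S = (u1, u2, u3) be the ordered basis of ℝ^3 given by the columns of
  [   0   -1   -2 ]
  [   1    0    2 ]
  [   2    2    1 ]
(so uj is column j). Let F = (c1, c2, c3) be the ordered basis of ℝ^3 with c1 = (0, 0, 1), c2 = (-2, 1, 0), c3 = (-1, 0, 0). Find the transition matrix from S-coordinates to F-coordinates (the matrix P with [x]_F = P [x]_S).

[[2, 2, 1], [1, 0, 2], [-2, 1, -2]]

Column j of P is [uj]_F, since P maps S-coordinates to F-coordinates.
Expressing u1 in F: u1 = 2c1 + c2 - 2c3, so column 1 of P is (2, 1, -2).
Doing the same for each uj gives P = [[2, 2, 1], [1, 0, 2], [-2, 1, -2]].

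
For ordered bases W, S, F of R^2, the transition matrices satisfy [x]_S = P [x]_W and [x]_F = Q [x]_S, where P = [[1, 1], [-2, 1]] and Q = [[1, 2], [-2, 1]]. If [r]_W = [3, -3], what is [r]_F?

First [r]_S = P [r]_W = [0, -9].
Then [r]_F = Q [r]_S = [-18, -9].

[-18, -9]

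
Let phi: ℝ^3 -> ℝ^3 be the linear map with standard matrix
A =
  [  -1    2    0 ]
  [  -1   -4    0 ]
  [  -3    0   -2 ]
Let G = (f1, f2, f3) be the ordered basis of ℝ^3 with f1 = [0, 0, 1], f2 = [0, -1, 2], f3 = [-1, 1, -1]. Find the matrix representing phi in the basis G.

[[-2, 2, 2], [0, -2, 0], [0, 2, -3]]

Let P have columns f1, ..., f3. Then [phi]_G = P^(-1) A P.
Here det P = -1, so P^(-1) is integer; computing A P first and then P^(-1)(A P) gives [[-2, 2, 2], [0, -2, 0], [0, 2, -3]].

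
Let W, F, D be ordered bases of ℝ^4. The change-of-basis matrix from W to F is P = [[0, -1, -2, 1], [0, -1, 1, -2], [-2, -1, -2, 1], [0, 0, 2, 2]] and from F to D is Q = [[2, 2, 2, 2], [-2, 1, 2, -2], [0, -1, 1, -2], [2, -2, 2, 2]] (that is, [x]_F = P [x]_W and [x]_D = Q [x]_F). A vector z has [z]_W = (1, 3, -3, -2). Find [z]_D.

First [z]_F = P [z]_W = (1, -2, -1, -10).
Then [z]_D = Q [z]_F = (-24, 14, 21, -16).

(-24, 14, 21, -16)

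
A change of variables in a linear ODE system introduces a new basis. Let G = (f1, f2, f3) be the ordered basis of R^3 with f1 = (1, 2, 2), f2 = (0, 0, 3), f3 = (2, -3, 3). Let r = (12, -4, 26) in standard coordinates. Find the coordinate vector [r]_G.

(4, 2, 4)

Write r = c_1 f1 + ... + c_3 f3 and solve for the c_i.
Row-reducing the augmented matrix [M | r] gives c = (4, 2, 4).
Check: 4f1 + 2f2 + 4f3 = (12, -4, 26).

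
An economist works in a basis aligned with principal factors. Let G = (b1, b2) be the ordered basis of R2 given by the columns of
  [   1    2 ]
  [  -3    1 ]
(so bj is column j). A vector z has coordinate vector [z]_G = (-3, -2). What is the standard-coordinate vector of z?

(-7, 7)

By definition z = -3b1 - 2b2.
Summing componentwise gives (-7, 7).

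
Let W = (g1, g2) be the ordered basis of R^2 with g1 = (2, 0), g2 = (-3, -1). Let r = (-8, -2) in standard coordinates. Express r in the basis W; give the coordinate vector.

(-1, 2)

We seek scalars with c_1 g1 + c_2 g2 = r; equivalently solve M c = r where the columns of M are g1, g2.
System: 2c_1 - 3c_2 = -8, 0c_1 - c_2 = -2; solving gives c_1 = -1, c_2 = 2.
Check: -g1 + 2g2 = (-8, -2).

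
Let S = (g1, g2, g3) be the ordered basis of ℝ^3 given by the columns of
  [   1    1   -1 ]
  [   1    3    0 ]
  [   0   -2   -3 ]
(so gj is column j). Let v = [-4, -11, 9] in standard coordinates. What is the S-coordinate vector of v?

[-2, -3, -1]

[v]_S is the unique c with M c = v, where M has columns g1, ..., g3.
Solving this 3x3 system gives c = (-2, -3, -1).
Check: -2g1 - 3g2 - g3 = [-4, -11, 9].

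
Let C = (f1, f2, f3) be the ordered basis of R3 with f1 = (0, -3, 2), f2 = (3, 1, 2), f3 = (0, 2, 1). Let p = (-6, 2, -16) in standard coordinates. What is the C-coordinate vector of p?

Write p = c_1 f1 + ... + c_3 f3 and solve for the c_i.
Row-reducing the augmented matrix [M | p] gives c = (-4, -2, -4).
Check: -4f1 - 2f2 - 4f3 = (-6, 2, -16).

(-4, -2, -4)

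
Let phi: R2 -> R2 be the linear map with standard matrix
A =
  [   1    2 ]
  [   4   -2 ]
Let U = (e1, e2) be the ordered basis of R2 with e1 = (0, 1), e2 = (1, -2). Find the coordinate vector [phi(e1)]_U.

Compute phi(e1) = A e1 = (2, -2) in standard coordinates.
Then write this in U-coordinates: solve for y in y_1 e1 + y_2 e2 = (2, -2).
This gives y = (2, 2), which is column 1 of [phi]_U.

(2, 2)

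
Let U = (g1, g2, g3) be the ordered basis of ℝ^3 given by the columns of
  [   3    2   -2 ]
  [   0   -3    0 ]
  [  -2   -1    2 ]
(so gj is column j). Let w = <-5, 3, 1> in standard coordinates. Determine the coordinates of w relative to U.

We seek scalars with c_1 g1 + ... + c_3 g3 = w; equivalently solve M c = w where the columns of M are g1, ..., g3.
Solving this 3x3 system gives c = (-3, -1, -3).
Check: -3g1 - g2 - 3g3 = <-5, 3, 1>.

<-3, -1, -3>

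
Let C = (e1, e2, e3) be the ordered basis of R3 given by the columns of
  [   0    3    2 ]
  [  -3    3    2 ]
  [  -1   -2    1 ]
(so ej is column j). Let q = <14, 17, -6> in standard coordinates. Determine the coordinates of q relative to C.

<-1, 4, 1>

Write q = c_1 e1 + ... + c_3 e3 and solve for the c_i.
Row-reducing the augmented matrix [M | q] gives c = (-1, 4, 1).
Check: -e1 + 4e2 + e3 = <14, 17, -6>.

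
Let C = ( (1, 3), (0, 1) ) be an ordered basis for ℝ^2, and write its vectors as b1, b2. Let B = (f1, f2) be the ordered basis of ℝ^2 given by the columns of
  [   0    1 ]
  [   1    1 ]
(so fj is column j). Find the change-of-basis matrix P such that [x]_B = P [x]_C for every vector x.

Take x = bj: its C-coordinates are the j-th standard unit vector, so P e_j — column j of P — equals [bj]_B.
b1 = 2f1 + f2, giving column 1 = (2, 1); repeating for each j gives P = [[2, 1], [1, 0]].

[[2, 1], [1, 0]]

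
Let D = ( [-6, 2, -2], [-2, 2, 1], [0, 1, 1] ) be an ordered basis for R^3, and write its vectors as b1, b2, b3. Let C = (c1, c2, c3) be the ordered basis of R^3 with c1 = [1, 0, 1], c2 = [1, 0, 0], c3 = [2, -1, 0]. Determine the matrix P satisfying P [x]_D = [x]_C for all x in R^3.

[[-2, 1, 1], [0, 1, 1], [-2, -2, -1]]

Take x = bj: its D-coordinates are the j-th standard unit vector, so P e_j — column j of P — equals [bj]_C.
b1 = -2c1 + 0·c2 - 2c3, giving column 1 = [-2, 0, -2]; repeating for each j gives P = [[-2, 1, 1], [0, 1, 1], [-2, -2, -1]].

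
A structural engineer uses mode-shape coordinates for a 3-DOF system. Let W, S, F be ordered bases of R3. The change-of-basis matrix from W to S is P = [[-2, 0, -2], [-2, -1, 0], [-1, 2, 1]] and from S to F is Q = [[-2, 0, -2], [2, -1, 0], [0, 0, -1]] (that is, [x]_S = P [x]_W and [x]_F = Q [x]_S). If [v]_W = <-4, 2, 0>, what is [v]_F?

<-32, 10, -8>

First [v]_S = P [v]_W = <8, 6, 8>.
Then [v]_F = Q [v]_S = <-32, 10, -8>.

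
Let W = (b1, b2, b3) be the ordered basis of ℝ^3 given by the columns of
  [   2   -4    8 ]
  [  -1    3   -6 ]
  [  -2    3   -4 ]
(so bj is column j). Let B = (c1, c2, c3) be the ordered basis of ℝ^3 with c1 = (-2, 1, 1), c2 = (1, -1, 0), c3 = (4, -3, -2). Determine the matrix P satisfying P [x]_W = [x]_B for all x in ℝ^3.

Take x = bj: its W-coordinates are the j-th standard unit vector, so P e_j — column j of P — equals [bj]_B.
b1 = 0·c1 - 2c2 + c3, giving column 1 = (0, -2, 1); repeating for each j gives P = [[0, -1, 0], [-2, 2, 0], [1, -2, 2]].

[[0, -1, 0], [-2, 2, 0], [1, -2, 2]]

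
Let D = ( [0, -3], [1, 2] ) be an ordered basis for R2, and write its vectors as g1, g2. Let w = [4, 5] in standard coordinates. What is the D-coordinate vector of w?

[1, 4]

Write w = c_1 g1 + c_2 g2 and solve for the c_i.
System: 0c_1 + c_2 = 4, -3c_1 + 2c_2 = 5; solving gives c_1 = 1, c_2 = 4.
Check: g1 + 4g2 = [4, 5].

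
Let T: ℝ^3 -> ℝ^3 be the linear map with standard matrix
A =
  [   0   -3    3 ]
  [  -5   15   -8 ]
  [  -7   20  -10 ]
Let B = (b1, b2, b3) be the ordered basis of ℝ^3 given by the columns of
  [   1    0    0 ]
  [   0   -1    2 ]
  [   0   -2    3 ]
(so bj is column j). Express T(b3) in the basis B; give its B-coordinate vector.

Compute T(b3) = A b3 = [3, 6, 10] in standard coordinates.
Then write this in B-coordinates: solve for y in y_1 b1 + ... + y_3 b3 = [3, 6, 10].
This gives y = [3, -2, 2], which is column 3 of [T]_B.

[3, -2, 2]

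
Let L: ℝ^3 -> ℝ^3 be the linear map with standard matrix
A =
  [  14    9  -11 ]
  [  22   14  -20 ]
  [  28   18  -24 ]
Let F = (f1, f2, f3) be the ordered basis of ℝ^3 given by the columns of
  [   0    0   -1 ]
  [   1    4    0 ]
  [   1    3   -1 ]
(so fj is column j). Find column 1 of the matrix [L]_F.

<2, -2, 2>

Column 1 of [L]_F is the F-coordinate vector of L(f1).
In standard coordinates L(f1) = A f1 = <-2, -6, -6>.
Converting to F: <-2, -6, -6> = 2f1 - 2f2 + 2f3, so the coordinate vector is <2, -2, 2>.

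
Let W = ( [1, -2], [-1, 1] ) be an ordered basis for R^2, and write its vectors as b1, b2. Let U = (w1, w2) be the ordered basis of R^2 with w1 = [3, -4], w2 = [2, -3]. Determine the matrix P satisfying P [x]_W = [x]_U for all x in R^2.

[[-1, -1], [2, 1]]

Column j of P is [bj]_U, since P maps W-coordinates to U-coordinates.
Expressing b1 in U: b1 = -w1 + 2w2, so column 1 of P is [-1, 2].
Doing the same for each bj gives P = [[-1, -1], [2, 1]].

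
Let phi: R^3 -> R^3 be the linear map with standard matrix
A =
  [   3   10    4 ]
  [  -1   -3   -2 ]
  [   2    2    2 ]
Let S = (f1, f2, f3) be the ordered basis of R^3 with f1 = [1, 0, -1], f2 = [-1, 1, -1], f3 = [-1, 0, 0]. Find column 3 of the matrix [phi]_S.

[1, 1, 3]

Compute phi(f3) = A f3 = [-3, 1, -2] in standard coordinates.
Then write this in S-coordinates: solve for y in y_1 f1 + ... + y_3 f3 = [-3, 1, -2].
This gives y = [1, 1, 3], which is column 3 of [phi]_S.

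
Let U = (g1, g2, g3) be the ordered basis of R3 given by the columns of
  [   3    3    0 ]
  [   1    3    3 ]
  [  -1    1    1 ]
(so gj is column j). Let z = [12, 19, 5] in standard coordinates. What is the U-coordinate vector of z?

[1, 3, 3]

[z]_U is the unique c with M c = z, where M has columns g1, ..., g3.
Row-reducing the augmented matrix [M | z] gives c = (1, 3, 3).
Check: g1 + 3g2 + 3g3 = [12, 19, 5].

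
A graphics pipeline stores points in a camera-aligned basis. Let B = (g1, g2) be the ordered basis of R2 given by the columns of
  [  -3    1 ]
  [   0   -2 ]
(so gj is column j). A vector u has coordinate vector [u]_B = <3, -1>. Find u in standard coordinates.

The coordinates say u = 3g1 - g2; adding the scaled basis vectors gives <-10, 2>.

<-10, 2>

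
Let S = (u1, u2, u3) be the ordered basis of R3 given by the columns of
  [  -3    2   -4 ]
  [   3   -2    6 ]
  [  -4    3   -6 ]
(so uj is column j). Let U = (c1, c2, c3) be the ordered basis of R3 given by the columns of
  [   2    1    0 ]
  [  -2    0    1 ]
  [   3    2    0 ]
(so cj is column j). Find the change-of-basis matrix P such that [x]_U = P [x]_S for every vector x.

[[-2, 1, -2], [1, 0, 0], [-1, 0, 2]]

Take x = uj: its S-coordinates are the j-th standard unit vector, so P e_j — column j of P — equals [uj]_U.
u1 = -2c1 + c2 - c3, giving column 1 = [-2, 1, -1]; repeating for each j gives P = [[-2, 1, -2], [1, 0, 0], [-1, 0, 2]].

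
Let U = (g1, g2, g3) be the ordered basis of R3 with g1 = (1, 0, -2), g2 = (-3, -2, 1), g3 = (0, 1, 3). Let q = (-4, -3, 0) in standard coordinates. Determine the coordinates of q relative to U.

We seek scalars with c_1 g1 + ... + c_3 g3 = q; equivalently solve M c = q where the columns of M are g1, ..., g3.
Gaussian elimination on [M | q] yields c = (-1, 1, -1).
Check: -g1 + g2 - g3 = (-4, -3, 0).

(-1, 1, -1)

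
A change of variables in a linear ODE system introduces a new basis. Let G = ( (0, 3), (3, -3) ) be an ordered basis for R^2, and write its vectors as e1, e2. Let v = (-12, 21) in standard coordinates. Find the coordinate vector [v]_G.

(3, -4)

Write v = c_1 e1 + c_2 e2 and solve for the c_i.
System: 0c_1 + 3c_2 = -12, 3c_1 - 3c_2 = 21; solving gives c_1 = 3, c_2 = -4.
Check: 3e1 - 4e2 = (-12, 21).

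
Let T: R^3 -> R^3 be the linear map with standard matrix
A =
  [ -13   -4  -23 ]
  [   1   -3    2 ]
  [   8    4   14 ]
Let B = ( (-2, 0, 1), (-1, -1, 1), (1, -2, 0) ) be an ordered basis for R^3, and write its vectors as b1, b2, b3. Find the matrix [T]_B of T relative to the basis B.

[[0, 2, 3], [-2, 0, -3], [1, -2, -2]]

Let P have columns b1, ..., b3. Then [T]_B = P^(-1) A P.
Here det P = -1, so P^(-1) is integer; computing A P first and then P^(-1)(A P) gives [[0, 2, 3], [-2, 0, -3], [1, -2, -2]].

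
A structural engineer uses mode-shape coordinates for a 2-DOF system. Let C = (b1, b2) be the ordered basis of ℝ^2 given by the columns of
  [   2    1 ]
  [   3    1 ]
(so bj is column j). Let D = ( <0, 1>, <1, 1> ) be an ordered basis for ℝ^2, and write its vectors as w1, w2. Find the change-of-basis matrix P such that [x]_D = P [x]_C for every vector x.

[[1, 0], [2, 1]]

Take x = bj: its C-coordinates are the j-th standard unit vector, so P e_j — column j of P — equals [bj]_D.
b1 = w1 + 2w2, giving column 1 = <1, 2>; repeating for each j gives P = [[1, 0], [2, 1]].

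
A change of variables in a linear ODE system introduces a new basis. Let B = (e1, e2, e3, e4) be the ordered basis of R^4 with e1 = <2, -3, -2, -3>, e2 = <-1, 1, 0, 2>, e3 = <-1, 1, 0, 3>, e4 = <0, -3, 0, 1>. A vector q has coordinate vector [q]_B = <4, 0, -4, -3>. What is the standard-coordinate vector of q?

<12, -7, -8, -27>

By definition q = 4e1 + 0·e2 - 4e3 - 3e4.
Summing componentwise gives <12, -7, -8, -27>.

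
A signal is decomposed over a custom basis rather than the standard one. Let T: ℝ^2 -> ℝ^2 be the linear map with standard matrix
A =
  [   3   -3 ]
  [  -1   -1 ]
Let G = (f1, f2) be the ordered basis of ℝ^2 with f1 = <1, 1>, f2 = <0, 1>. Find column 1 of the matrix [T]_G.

<0, -2>

Compute T(f1) = A f1 = <0, -2> in standard coordinates.
Then write this in G-coordinates: solve for y in y_1 f1 + y_2 f2 = <0, -2>.
This gives y = <0, -2>, which is column 1 of [T]_G.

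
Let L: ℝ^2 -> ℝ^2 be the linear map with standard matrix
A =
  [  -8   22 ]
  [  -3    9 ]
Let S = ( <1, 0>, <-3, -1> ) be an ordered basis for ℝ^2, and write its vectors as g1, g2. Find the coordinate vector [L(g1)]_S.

Column 1 of [L]_S is the S-coordinate vector of L(g1).
In standard coordinates L(g1) = A g1 = <-8, -3>.
Converting to S: <-8, -3> = g1 + 3g2, so the coordinate vector is <1, 3>.

<1, 3>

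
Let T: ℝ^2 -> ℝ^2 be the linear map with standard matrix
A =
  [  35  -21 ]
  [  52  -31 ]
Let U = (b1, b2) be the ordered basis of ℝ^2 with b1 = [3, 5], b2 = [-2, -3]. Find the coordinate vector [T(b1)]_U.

[2, 3]

Column 1 of [T]_U is the U-coordinate vector of T(b1).
In standard coordinates T(b1) = A b1 = [0, 1].
Converting to U: [0, 1] = 2b1 + 3b2, so the coordinate vector is [2, 3].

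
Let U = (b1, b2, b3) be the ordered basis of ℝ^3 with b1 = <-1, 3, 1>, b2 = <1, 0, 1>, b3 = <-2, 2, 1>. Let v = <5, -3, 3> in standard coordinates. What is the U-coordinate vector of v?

<-1, 4, 0>

[v]_U is the unique c with M c = v, where M has columns b1, ..., b3.
Row-reducing the augmented matrix [M | v] gives c = (-1, 4, 0).
Check: -b1 + 4b2 + 0·b3 = <5, -3, 3>.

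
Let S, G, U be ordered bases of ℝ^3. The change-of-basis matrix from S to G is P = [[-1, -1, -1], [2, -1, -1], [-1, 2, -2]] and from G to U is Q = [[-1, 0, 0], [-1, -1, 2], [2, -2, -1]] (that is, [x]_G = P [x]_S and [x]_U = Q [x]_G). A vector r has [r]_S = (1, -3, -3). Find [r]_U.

First [r]_G = P [r]_S = (5, 8, -1).
Then [r]_U = Q [r]_G = (-5, -15, -5).

(-5, -15, -5)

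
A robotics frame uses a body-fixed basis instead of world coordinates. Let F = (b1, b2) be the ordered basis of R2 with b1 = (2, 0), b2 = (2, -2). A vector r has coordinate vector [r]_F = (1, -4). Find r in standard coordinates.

(-6, 8)

r = M [r]_F, where M has columns b1, b2.
Carrying out the matrix-vector product, r = (-6, 8).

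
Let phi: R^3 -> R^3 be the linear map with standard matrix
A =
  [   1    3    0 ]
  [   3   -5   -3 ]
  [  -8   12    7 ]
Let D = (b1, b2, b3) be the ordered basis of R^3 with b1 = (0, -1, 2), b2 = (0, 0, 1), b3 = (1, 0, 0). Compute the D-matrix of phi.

[[1, 3, -3], [0, 1, -2], [-3, 0, 1]]

The j-th column of [phi]_D is [phi(bj)]_D.
phi(b1) = A b1 = (-3, -1, 2) = b1 + 0·b2 - 3b3, so column 1 is (1, 0, -3).
Repeating for b2, b3 and assembling the columns gives [[1, 3, -3], [0, 1, -2], [-3, 0, 1]].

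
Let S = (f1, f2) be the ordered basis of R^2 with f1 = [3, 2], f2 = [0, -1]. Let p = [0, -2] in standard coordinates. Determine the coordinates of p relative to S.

We seek scalars with c_1 f1 + c_2 f2 = p; equivalently solve M c = p where the columns of M are f1, f2.
System: 3c_1 + 0c_2 = 0, 2c_1 - c_2 = -2; solving gives c_1 = 0, c_2 = 2.
Check: 0·f1 + 2f2 = [0, -2].

[0, 2]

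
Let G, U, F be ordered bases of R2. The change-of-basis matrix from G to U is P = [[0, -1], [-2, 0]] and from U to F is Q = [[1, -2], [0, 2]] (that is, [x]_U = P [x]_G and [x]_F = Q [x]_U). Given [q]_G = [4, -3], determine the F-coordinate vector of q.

[19, -16]

Composing the changes, [q]_F = Q P [q]_G.
Q P = [[4, -1], [-4, 0]]; applying this to [4, -3] gives [19, -16].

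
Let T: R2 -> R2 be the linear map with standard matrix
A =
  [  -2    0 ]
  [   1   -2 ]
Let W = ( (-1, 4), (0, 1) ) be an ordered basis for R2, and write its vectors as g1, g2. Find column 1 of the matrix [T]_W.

(-2, -1)

Column 1 of [T]_W is the W-coordinate vector of T(g1).
In standard coordinates T(g1) = A g1 = (2, -9).
Converting to W: (2, -9) = -2g1 - g2, so the coordinate vector is (-2, -1).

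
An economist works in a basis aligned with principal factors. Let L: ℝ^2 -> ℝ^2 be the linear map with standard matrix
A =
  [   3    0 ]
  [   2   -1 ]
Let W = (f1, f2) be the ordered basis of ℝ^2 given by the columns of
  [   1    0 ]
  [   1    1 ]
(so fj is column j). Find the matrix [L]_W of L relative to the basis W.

[[3, 0], [-2, -1]]

With P the matrix whose columns are f1, f2, [L]_W = P^(-1) A P.
Column by column: L(f1) = A f1 = [3, 1]; its W-coordinates [3, -2] give column 1.
Continuing for each basis vector yields [L]_W = [[3, 0], [-2, -1]].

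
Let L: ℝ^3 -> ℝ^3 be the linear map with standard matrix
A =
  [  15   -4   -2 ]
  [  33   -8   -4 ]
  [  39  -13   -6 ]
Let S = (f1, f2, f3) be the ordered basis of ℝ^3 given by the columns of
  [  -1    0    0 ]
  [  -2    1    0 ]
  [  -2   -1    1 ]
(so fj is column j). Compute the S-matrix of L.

With P the matrix whose columns are f1, ..., f3, [L]_S = P^(-1) A P.
Column by column: L(f1) = A f1 = (-3, -9, -1); its S-coordinates (3, -3, 2) give column 1.
Continuing for each basis vector yields [L]_S = [[3, 2, 2], [-3, 0, 0], [2, -3, -2]].

[[3, 2, 2], [-3, 0, 0], [2, -3, -2]]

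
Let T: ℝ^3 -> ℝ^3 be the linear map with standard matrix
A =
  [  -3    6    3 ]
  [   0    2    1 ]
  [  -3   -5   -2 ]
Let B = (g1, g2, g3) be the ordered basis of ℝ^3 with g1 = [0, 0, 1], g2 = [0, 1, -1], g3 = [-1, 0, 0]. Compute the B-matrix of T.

The j-th column of [T]_B is [T(gj)]_B.
T(g1) = A g1 = [3, 1, -2] = -g1 + g2 - 3g3, so column 1 is [-1, 1, -3].
Repeating for g2, g3 and assembling the columns gives [[-1, -2, 3], [1, 1, 0], [-3, -3, -3]].

[[-1, -2, 3], [1, 1, 0], [-3, -3, -3]]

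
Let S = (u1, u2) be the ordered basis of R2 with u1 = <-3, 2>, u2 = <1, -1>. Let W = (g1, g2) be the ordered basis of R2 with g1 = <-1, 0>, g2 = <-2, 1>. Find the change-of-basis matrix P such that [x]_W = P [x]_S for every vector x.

[[-1, 1], [2, -1]]

Take x = uj: its S-coordinates are the j-th standard unit vector, so P e_j — column j of P — equals [uj]_W.
u1 = -g1 + 2g2, giving column 1 = <-1, 2>; repeating for each j gives P = [[-1, 1], [2, -1]].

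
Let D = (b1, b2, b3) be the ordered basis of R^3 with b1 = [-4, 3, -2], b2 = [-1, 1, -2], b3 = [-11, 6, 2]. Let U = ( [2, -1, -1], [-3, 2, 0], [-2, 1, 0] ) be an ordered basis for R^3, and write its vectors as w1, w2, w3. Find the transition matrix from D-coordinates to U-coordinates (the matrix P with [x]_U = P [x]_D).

Take x = bj: its D-coordinates are the j-th standard unit vector, so P e_j — column j of P — equals [bj]_U.
b1 = 2w1 + 2w2 + w3, giving column 1 = [2, 2, 1]; repeating for each j gives P = [[2, 2, -2], [2, 1, 1], [1, 1, 2]].

[[2, 2, -2], [2, 1, 1], [1, 1, 2]]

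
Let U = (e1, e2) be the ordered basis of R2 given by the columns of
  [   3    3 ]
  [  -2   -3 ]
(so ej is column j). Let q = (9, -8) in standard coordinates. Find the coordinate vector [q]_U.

Write q = c_1 e1 + c_2 e2 and solve for the c_i.
System: 3c_1 + 3c_2 = 9, -2c_1 - 3c_2 = -8; solving gives c_1 = 1, c_2 = 2.
Check: e1 + 2e2 = (9, -8).

(1, 2)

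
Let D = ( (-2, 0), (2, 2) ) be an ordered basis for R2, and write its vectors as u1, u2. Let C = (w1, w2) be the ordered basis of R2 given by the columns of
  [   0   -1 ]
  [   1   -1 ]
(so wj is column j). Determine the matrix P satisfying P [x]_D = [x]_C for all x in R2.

Column j of P is [uj]_C, since P maps D-coordinates to C-coordinates.
Expressing u1 in C: u1 = 2w1 + 2w2, so column 1 of P is (2, 2).
Doing the same for each uj gives P = [[2, 0], [2, -2]].

[[2, 0], [2, -2]]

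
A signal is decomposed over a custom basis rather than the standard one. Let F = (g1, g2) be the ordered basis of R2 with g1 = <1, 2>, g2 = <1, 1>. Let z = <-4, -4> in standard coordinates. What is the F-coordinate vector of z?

We seek scalars with c_1 g1 + c_2 g2 = z; equivalently solve M c = z where the columns of M are g1, g2.
System: c_1 + c_2 = -4, 2c_1 + c_2 = -4; solving gives c_1 = 0, c_2 = -4.
Check: 0·g1 - 4g2 = <-4, -4>.

<0, -4>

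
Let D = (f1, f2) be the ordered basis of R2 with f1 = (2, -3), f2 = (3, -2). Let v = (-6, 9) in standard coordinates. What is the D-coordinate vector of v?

Write v = c_1 f1 + c_2 f2 and solve for the c_i.
System: 2c_1 + 3c_2 = -6, -3c_1 - 2c_2 = 9; solving gives c_1 = -3, c_2 = 0.
Check: -3f1 + 0·f2 = (-6, 9).

(-3, 0)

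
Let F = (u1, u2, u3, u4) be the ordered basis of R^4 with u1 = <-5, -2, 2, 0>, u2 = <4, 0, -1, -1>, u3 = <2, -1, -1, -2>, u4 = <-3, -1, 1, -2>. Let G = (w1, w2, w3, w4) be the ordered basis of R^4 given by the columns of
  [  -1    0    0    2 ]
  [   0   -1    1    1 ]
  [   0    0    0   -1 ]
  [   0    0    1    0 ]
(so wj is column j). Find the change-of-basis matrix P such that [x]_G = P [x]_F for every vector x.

[[1, -2, 0, 1], [0, 0, 0, -2], [0, -1, -2, -2], [-2, 1, 1, -1]]

Take x = uj: its F-coordinates are the j-th standard unit vector, so P e_j — column j of P — equals [uj]_G.
u1 = w1 + 0·w2 + 0·w3 - 2w4, giving column 1 = <1, 0, 0, -2>; repeating for each j gives P = [[1, -2, 0, 1], [0, 0, 0, -2], [0, -1, -2, -2], [-2, 1, 1, -1]].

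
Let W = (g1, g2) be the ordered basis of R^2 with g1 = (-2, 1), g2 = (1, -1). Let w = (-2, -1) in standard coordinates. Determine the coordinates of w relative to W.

Write w = c_1 g1 + c_2 g2 and solve for the c_i.
System: -2c_1 + c_2 = -2, c_1 - c_2 = -1; solving gives c_1 = 3, c_2 = 4.
Check: 3g1 + 4g2 = (-2, -1).

(3, 4)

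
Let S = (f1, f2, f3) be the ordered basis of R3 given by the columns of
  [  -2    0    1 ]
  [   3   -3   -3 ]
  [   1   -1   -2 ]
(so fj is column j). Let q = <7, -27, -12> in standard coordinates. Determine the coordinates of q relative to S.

We seek scalars with c_1 f1 + ... + c_3 f3 = q; equivalently solve M c = q where the columns of M are f1, ..., f3.
Solving this 3x3 system gives c = (-2, 4, 3).
Check: -2f1 + 4f2 + 3f3 = <7, -27, -12>.

<-2, 4, 3>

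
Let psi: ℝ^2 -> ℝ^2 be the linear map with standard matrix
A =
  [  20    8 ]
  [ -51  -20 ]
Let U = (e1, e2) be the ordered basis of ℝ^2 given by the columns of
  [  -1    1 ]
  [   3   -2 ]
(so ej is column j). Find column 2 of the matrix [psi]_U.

(-3, 1)

Compute psi(e2) = A e2 = (4, -11) in standard coordinates.
Then write this in U-coordinates: solve for y in y_1 e1 + y_2 e2 = (4, -11).
This gives y = (-3, 1), which is column 2 of [psi]_U.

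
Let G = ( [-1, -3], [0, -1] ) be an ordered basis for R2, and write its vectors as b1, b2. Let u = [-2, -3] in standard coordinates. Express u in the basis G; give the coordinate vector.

[2, -3]

Write u = c_1 b1 + c_2 b2 and solve for the c_i.
System: -c_1 + 0c_2 = -2, -3c_1 - c_2 = -3; solving gives c_1 = 2, c_2 = -3.
Check: 2b1 - 3b2 = [-2, -3].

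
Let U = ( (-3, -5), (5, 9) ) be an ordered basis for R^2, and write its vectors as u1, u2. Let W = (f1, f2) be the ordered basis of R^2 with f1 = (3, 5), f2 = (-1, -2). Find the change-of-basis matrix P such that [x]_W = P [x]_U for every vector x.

Let M have columns uj and N have columns fj. Then for every x, N [x]_W = x = M [x]_U, so P = N^(-1) M.
Since det N = -1, N^(-1) has integer entries; multiplying gives P = [[-1, 1], [0, -2]].

[[-1, 1], [0, -2]]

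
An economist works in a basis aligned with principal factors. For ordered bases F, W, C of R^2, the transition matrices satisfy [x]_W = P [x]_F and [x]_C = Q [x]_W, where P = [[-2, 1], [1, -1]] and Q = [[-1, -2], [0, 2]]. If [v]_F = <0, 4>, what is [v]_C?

<4, -8>

First [v]_W = P [v]_F = <4, -4>.
Then [v]_C = Q [v]_W = <4, -8>.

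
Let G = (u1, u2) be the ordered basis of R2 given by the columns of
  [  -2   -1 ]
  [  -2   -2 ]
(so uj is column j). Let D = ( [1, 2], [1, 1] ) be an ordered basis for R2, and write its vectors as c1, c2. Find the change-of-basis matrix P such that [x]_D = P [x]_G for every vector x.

Take x = uj: its G-coordinates are the j-th standard unit vector, so P e_j — column j of P — equals [uj]_D.
u1 = 0·c1 - 2c2, giving column 1 = [0, -2]; repeating for each j gives P = [[0, -1], [-2, 0]].

[[0, -1], [-2, 0]]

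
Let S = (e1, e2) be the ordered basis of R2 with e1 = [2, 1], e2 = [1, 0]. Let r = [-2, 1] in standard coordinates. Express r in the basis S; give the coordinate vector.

[1, -4]

Write r = c_1 e1 + c_2 e2 and solve for the c_i.
System: 2c_1 + c_2 = -2, c_1 + 0c_2 = 1; solving gives c_1 = 1, c_2 = -4.
Check: e1 - 4e2 = [-2, 1].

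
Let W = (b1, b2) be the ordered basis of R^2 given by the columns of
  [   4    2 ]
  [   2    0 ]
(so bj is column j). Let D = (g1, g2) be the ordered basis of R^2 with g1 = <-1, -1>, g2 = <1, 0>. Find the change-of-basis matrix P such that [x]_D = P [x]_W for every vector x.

Column j of P is [bj]_D, since P maps W-coordinates to D-coordinates.
Expressing b1 in D: b1 = -2g1 + 2g2, so column 1 of P is <-2, 2>.
Doing the same for each bj gives P = [[-2, 0], [2, 2]].

[[-2, 0], [2, 2]]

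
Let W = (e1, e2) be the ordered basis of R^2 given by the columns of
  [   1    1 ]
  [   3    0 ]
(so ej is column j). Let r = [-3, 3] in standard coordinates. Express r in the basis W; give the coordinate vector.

[r]_W is the unique c with M c = r, where M has columns e1, e2.
System: c_1 + c_2 = -3, 3c_1 + 0c_2 = 3; solving gives c_1 = 1, c_2 = -4.
Check: e1 - 4e2 = [-3, 3].

[1, -4]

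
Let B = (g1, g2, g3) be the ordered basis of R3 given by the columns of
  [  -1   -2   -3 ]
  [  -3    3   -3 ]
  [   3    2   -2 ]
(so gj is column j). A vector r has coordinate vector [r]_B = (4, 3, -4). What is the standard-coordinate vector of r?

(2, 9, 26)

By definition r = 4g1 + 3g2 - 4g3.
Summing componentwise gives (2, 9, 26).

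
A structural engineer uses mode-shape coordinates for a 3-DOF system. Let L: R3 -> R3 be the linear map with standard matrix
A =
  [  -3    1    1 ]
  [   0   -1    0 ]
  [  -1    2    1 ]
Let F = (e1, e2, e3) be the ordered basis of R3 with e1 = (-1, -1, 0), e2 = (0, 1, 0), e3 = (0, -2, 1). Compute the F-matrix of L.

The j-th column of [L]_F is [L(ej)]_F.
L(e1) = A e1 = (2, 1, -1) = -2e1 - 3e2 - e3, so column 1 is (-2, -3, -1).
Repeating for e2, e3 and assembling the columns gives [[-2, -1, 1], [-3, 2, -3], [-1, 2, -3]].

[[-2, -1, 1], [-3, 2, -3], [-1, 2, -3]]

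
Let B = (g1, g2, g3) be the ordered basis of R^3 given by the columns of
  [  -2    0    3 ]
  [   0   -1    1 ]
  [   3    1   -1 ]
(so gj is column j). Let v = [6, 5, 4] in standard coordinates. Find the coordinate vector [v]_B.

We seek scalars with c_1 g1 + ... + c_3 g3 = v; equivalently solve M c = v where the columns of M are g1, ..., g3.
Gaussian elimination on [M | v] yields c = (3, -1, 4).
Check: 3g1 - g2 + 4g3 = [6, 5, 4].

[3, -1, 4]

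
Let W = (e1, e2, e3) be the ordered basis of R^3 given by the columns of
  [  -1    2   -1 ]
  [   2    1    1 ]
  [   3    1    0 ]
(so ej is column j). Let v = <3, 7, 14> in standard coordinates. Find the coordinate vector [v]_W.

<4, 2, -3>

Write v = c_1 e1 + ... + c_3 e3 and solve for the c_i.
Gaussian elimination on [M | v] yields c = (4, 2, -3).
Check: 4e1 + 2e2 - 3e3 = <3, 7, 14>.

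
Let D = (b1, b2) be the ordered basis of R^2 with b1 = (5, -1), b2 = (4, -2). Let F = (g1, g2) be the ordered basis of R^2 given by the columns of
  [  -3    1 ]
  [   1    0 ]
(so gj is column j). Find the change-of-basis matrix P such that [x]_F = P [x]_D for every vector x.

[[-1, -2], [2, -2]]

Take x = bj: its D-coordinates are the j-th standard unit vector, so P e_j — column j of P — equals [bj]_F.
b1 = -g1 + 2g2, giving column 1 = (-1, 2); repeating for each j gives P = [[-1, -2], [2, -2]].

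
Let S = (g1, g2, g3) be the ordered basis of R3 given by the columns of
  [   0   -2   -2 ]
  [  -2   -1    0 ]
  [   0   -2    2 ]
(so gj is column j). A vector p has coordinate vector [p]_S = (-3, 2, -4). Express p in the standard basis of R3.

(4, 4, -12)

p = M [p]_S, where M has columns g1, ..., g3.
Carrying out the matrix-vector product, p = (4, 4, -12).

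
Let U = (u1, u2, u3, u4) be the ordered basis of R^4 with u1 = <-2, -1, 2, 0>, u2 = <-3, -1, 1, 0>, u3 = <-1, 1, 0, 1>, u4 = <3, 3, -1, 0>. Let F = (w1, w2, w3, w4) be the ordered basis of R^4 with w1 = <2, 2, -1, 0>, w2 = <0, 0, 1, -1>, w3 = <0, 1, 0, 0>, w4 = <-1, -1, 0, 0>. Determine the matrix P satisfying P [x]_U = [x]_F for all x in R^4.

[[-2, -1, -1, 1], [0, 0, -1, 0], [1, 2, 2, 0], [-2, 1, -1, -1]]

Take x = uj: its U-coordinates are the j-th standard unit vector, so P e_j — column j of P — equals [uj]_F.
u1 = -2w1 + 0·w2 + w3 - 2w4, giving column 1 = <-2, 0, 1, -2>; repeating for each j gives P = [[-2, -1, -1, 1], [0, 0, -1, 0], [1, 2, 2, 0], [-2, 1, -1, -1]].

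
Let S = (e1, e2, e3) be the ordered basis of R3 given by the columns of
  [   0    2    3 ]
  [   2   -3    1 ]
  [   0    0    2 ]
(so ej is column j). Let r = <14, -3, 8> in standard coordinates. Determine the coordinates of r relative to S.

We seek scalars with c_1 e1 + ... + c_3 e3 = r; equivalently solve M c = r where the columns of M are e1, ..., e3.
Row-reducing the augmented matrix [M | r] gives c = (-2, 1, 4).
Check: -2e1 + e2 + 4e3 = <14, -3, 8>.

<-2, 1, 4>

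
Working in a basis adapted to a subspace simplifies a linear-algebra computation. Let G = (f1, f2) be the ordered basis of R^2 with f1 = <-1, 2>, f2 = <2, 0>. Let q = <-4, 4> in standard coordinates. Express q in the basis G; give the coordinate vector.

<2, -1>

Write q = c_1 f1 + c_2 f2 and solve for the c_i.
System: -c_1 + 2c_2 = -4, 2c_1 + 0c_2 = 4; solving gives c_1 = 2, c_2 = -1.
Check: 2f1 - f2 = <-4, 4>.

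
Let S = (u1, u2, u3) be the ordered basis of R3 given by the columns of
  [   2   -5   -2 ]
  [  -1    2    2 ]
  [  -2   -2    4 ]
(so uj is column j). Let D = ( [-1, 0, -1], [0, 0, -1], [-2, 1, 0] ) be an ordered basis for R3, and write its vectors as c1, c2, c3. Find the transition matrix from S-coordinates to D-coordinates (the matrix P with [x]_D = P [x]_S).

[[0, 1, -2], [2, 1, -2], [-1, 2, 2]]

Take x = uj: its S-coordinates are the j-th standard unit vector, so P e_j — column j of P — equals [uj]_D.
u1 = 0·c1 + 2c2 - c3, giving column 1 = [0, 2, -1]; repeating for each j gives P = [[0, 1, -2], [2, 1, -2], [-1, 2, 2]].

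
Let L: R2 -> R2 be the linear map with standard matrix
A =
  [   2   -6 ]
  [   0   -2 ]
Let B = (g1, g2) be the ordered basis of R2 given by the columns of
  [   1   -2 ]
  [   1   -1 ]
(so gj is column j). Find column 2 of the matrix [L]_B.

(2, 0)

Column 2 of [L]_B is the B-coordinate vector of L(g2).
In standard coordinates L(g2) = A g2 = (2, 2).
Converting to B: (2, 2) = 2g1 + 0·g2, so the coordinate vector is (2, 0).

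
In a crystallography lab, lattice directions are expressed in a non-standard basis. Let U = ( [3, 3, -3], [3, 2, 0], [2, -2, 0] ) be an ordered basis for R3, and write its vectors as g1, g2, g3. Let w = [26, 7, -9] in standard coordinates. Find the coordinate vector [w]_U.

[3, 3, 4]

[w]_U is the unique c with M c = w, where M has columns g1, ..., g3.
Row-reducing the augmented matrix [M | w] gives c = (3, 3, 4).
Check: 3g1 + 3g2 + 4g3 = [26, 7, -9].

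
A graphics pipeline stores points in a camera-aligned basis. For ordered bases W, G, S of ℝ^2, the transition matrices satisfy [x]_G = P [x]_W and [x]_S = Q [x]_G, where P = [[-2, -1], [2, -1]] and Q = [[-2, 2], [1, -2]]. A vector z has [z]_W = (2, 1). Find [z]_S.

First [z]_G = P [z]_W = (-5, 3).
Then [z]_S = Q [z]_G = (16, -11).

(16, -11)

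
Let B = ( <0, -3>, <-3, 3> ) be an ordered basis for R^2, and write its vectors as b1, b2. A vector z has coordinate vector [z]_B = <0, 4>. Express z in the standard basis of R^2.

<-12, 12>

z = M [z]_B, where M has columns b1, b2.
Carrying out the matrix-vector product, z = <-12, 12>.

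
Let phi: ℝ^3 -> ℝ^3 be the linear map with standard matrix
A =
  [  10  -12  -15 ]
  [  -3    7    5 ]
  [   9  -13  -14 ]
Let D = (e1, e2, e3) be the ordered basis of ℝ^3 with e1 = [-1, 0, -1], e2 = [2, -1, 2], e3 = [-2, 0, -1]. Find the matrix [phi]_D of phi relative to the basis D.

[[-1, 2, 1], [2, 3, -1], [0, 1, 1]]

The j-th column of [phi]_D is [phi(ej)]_D.
phi(e1) = A e1 = [5, -2, 5] = -e1 + 2e2 + 0·e3, so column 1 is [-1, 2, 0].
Repeating for e2, e3 and assembling the columns gives [[-1, 2, 1], [2, 3, -1], [0, 1, 1]].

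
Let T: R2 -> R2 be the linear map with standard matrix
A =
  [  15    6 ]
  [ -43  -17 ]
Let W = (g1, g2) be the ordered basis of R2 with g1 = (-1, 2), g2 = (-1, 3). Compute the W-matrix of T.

With P the matrix whose columns are g1, g2, [T]_W = P^(-1) A P.
Column by column: T(g1) = A g1 = (-3, 9); its W-coordinates (0, 3) give column 1.
Continuing for each basis vector yields [T]_W = [[0, -1], [3, -2]].

[[0, -1], [3, -2]]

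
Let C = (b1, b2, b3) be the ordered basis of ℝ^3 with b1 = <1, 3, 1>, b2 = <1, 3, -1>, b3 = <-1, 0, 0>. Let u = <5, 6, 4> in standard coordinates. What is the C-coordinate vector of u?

<3, -1, -3>

Write u = c_1 b1 + ... + c_3 b3 and solve for the c_i.
Gaussian elimination on [M | u] yields c = (3, -1, -3).
Check: 3b1 - b2 - 3b3 = <5, 6, 4>.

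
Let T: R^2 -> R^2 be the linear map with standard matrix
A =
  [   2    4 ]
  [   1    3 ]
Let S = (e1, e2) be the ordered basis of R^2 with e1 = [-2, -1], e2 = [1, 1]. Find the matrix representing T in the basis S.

[[3, -2], [-2, 2]]

Let P have columns e1, e2. Then [T]_S = P^(-1) A P.
Here det P = -1, so P^(-1) is integer; computing A P first and then P^(-1)(A P) gives [[3, -2], [-2, 2]].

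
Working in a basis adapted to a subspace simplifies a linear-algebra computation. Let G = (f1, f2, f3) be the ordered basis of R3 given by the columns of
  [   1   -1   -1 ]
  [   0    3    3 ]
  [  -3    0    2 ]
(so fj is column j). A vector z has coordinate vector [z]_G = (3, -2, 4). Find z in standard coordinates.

(1, 6, -1)

The coordinates say z = 3f1 - 2f2 + 4f3; adding the scaled basis vectors gives (1, 6, -1).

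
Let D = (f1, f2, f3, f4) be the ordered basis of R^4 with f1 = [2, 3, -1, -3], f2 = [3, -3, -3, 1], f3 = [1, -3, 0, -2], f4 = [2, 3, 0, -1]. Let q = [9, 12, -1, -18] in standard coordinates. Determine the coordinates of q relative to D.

[4, -1, 2, 1]

We seek scalars with c_1 f1 + ... + c_4 f4 = q; equivalently solve M c = q where the columns of M are f1, ..., f4.
Gaussian elimination on [M | q] yields c = (4, -1, 2, 1).
Check: 4f1 - f2 + 2f3 + f4 = [9, 12, -1, -18].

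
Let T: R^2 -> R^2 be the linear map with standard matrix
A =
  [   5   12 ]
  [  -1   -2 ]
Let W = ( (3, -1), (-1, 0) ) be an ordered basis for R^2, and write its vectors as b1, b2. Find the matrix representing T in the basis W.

[[1, -1], [0, 2]]

The j-th column of [T]_W is [T(bj)]_W.
T(b1) = A b1 = (3, -1) = b1 + 0·b2, so column 1 is (1, 0).
Repeating for b2 and assembling the columns gives [[1, -1], [0, 2]].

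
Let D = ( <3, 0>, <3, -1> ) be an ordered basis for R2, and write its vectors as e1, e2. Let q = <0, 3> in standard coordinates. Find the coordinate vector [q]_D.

<3, -3>

[q]_D is the unique c with M c = q, where M has columns e1, e2.
System: 3c_1 + 3c_2 = 0, 0c_1 - c_2 = 3; solving gives c_1 = 3, c_2 = -3.
Check: 3e1 - 3e2 = <0, 3>.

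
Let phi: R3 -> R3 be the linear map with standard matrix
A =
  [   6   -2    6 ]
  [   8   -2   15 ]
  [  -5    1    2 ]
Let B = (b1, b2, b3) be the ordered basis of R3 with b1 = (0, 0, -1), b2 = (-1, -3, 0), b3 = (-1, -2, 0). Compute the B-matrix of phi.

Let P have columns b1, ..., b3. Then [phi]_B = P^(-1) A P.
Here det P = 1, so P^(-1) is integer; computing A P first and then P^(-1)(A P) gives [[2, -2, -3], [3, 2, 0], [3, -2, 2]].

[[2, -2, -3], [3, 2, 0], [3, -2, 2]]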